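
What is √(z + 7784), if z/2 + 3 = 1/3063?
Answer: 4*√4560810063/3063 ≈ 88.193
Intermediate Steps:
z = -18376/3063 (z = -6 + 2/3063 = -18376/3063 ≈ -5.9993)
√(z + 7784) = √(-18376/3063 + 7784) = √(23824016/3063) = 4*√4560810063/3063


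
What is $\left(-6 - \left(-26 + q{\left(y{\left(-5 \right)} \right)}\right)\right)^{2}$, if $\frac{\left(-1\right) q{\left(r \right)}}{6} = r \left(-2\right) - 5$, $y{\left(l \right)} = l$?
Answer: $2500$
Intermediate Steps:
$q{\left(r \right)} = 30 + 12 r$ ($q{\left(r \right)} = - 6 \left(r \left(-2\right) - 5\right) = - 6 \left(- 2 r - 5\right) = - 6 \left(-5 - 2 r\right) = 30 + 12 r$)
$\left(-6 - \left(-26 + q{\left(y{\left(-5 \right)} \right)}\right)\right)^{2} = \left(-6 + \left(26 - \left(30 + 12 \left(-5\right)\right)\right)\right)^{2} = \left(-6 + \left(26 - \left(30 - 60\right)\right)\right)^{2} = \left(-6 + \left(26 - -30\right)\right)^{2} = \left(-6 + \left(26 + 30\right)\right)^{2} = \left(-6 + 56\right)^{2} = 50^{2} = 2500$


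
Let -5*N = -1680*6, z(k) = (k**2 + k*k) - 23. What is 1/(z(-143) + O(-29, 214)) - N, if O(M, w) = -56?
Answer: -82291103/40819 ≈ -2016.0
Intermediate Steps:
z(k) = -23 + 2*k**2 (z(k) = (k**2 + k**2) - 23 = 2*k**2 - 23 = -23 + 2*k**2)
N = 2016 (N = -(-56)*6*6 = -(-56)*36 = -1/5*(-10080) = 2016)
1/(z(-143) + O(-29, 214)) - N = 1/((-23 + 2*(-143)**2) - 56) - 1*2016 = 1/((-23 + 2*20449) - 56) - 2016 = 1/((-23 + 40898) - 56) - 2016 = 1/(40875 - 56) - 2016 = 1/40819 - 2016 = -82291103/40819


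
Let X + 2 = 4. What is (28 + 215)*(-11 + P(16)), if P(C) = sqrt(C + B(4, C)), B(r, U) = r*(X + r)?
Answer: -2673 + 486*sqrt(10) ≈ -1136.1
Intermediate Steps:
X = 2 (X = -2 + 4 = 2)
B(r, U) = r*(2 + r)
P(C) = sqrt(24 + C) (P(C) = sqrt(C + 4*(2 + 4)) = sqrt(C + 4*6) = sqrt(C + 24) = sqrt(24 + C))
(28 + 215)*(-11 + P(16)) = (28 + 215)*(-11 + sqrt(24 + 16)) = 243*(-11 + sqrt(40)) = 243*(-11 + 2*sqrt(10)) = -2673 + 486*sqrt(10)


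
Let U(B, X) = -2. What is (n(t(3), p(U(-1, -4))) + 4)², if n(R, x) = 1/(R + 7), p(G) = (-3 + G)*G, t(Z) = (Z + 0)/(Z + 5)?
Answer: 59536/3481 ≈ 17.103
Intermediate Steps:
t(Z) = Z/(5 + Z)
p(G) = G*(-3 + G)
n(R, x) = 1/(7 + R)
(n(t(3), p(U(-1, -4))) + 4)² = (1/(7 + 3/(5 + 3)) + 4)² = (1/(7 + 3/8) + 4)² = (1/(59/8) + 4)² = (8/59 + 4)² = (244/59)² = 59536/3481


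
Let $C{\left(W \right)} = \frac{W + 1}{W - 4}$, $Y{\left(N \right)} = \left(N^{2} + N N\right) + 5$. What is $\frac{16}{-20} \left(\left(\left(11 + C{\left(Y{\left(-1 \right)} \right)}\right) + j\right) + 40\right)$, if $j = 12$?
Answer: $- \frac{788}{15} \approx -52.533$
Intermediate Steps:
$Y{\left(N \right)} = 5 + 2 N^{2}$ ($Y{\left(N \right)} = \left(N^{2} + N^{2}\right) + 5 = 2 N^{2} + 5 = 5 + 2 N^{2}$)
$C{\left(W \right)} = \frac{1 + W}{-4 + W}$
$\frac{16}{-20} \left(\left(\left(11 + C{\left(Y{\left(-1 \right)} \right)}\right) + j\right) + 40\right) = \frac{16}{-20} \left(\left(\left(11 + \frac{1 + \left(5 + 2 \left(-1\right)^{2}\right)}{-4 + \left(5 + 2 \left(-1\right)^{2}\right)}\right) + 12\right) + 40\right) = 16 \left(- \frac{1}{20}\right) \left(\left(\left(11 + \frac{1 + \left(5 + 2 \cdot 1\right)}{-4 + \left(5 + 2 \cdot 1\right)}\right) + 12\right) + 40\right) = - \frac{4 \left(\left(\left(11 + \frac{1 + \left(5 + 2\right)}{-4 + \left(5 + 2\right)}\right) + 12\right) + 40\right)}{5} = - \frac{4 \left(\left(\left(11 + \frac{1 + 7}{-4 + 7}\right) + 12\right) + 40\right)}{5} = - \frac{4 \left(\left(\left(11 + \frac{1}{3} \cdot 8\right) + 12\right) + 40\right)}{5} = - \frac{4 \left(\left(\left(11 + \frac{8}{3}\right) + 12\right) + 40\right)}{5} = - \frac{4 \left(\left(\frac{41}{3} + 12\right) + 40\right)}{5} = - \frac{4 \left(\frac{77}{3} + 40\right)}{5} = \left(- \frac{4}{5}\right) \frac{197}{3} = - \frac{788}{15}$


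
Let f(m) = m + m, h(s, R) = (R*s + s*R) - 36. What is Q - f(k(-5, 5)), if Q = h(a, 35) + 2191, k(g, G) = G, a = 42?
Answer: 5085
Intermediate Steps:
h(s, R) = -36 + 2*R*s (h(s, R) = (R*s + R*s) - 36 = 2*R*s - 36 = -36 + 2*R*s)
Q = 5095 (Q = (-36 + 2*35*42) + 2191 = (-36 + 2940) + 2191 = 2904 + 2191 = 5095)
f(m) = 2*m
Q - f(k(-5, 5)) = 5095 - 2*5 = 5095 - 1*10 = 5095 - 10 = 5085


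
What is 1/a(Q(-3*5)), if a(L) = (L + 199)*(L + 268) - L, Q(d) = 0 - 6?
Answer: 1/50572 ≈ 1.9774e-5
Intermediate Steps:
Q(d) = -6
a(L) = -L + (199 + L)*(268 + L) (a(L) = (199 + L)*(268 + L) - L = -L + (199 + L)*(268 + L))
1/a(Q(-3*5)) = 1/(53332 + (-6)**2 + 466*(-6)) = 1/(53332 + 36 - 2796) = 1/50572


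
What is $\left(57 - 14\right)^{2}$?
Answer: $1849$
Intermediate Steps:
$\left(57 - 14\right)^{2} = 43^{2} = 1849$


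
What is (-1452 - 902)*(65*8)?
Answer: -1224080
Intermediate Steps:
(-1452 - 902)*(65*8) = -2354*520 = -1224080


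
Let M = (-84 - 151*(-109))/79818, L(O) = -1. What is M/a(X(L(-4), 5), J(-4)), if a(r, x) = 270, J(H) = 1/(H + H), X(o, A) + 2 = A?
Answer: 3275/4310172 ≈ 0.00075983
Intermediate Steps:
X(o, A) = -2 + A
J(H) = 1/(2*H)
M = 16375/79818 (M = (-84 + 16459)*(1/79818) = 16375*(1/79818) = 16375/79818 ≈ 0.20515)
M/a(X(L(-4), 5), J(-4)) = (16375/79818)/270 = (16375/79818)*(1/270) = 3275/4310172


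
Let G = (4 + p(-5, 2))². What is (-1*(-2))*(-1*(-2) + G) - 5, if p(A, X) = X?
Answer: 71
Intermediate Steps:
G = 36 (G = (4 + 2)² = 6² = 36)
(-1*(-2))*(-1*(-2) + G) - 5 = (-1*(-2))*(-1*(-2) + 36) - 5 = 2*(2 + 36) - 5 = 2*38 - 5 = 76 - 5 = 71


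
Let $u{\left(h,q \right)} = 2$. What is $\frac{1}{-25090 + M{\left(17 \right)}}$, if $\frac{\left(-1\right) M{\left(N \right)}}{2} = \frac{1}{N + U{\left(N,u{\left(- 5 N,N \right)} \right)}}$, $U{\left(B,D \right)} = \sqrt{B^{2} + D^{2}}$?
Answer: $- \frac{50163}{1258163138} + \frac{\sqrt{293}}{1258163138} \approx -3.9856 \cdot 10^{-5}$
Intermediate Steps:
$M{\left(N \right)} = - \frac{2}{N + \sqrt{4 + N^{2}}}$ ($M{\left(N \right)} = - \frac{2}{N + \sqrt{N^{2} + 2^{2}}} = - \frac{2}{N + \sqrt{N^{2} + 4}} = - \frac{2}{N + \sqrt{4 + N^{2}}}$)
$\frac{1}{-25090 + M{\left(17 \right)}} = \frac{1}{-25090 - \frac{2}{17 + \sqrt{4 + 17^{2}}}} = \frac{1}{-25090 - \frac{2}{17 + \sqrt{4 + 289}}} = \frac{1}{-25090 - \frac{2}{17 + \sqrt{293}}}$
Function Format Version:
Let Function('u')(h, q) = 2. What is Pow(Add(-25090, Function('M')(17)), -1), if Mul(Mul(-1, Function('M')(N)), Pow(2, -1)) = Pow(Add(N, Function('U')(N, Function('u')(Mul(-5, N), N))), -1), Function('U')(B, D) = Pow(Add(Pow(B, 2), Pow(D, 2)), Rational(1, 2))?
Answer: Add(Rational(-50163, 1258163138), Mul(Rational(1, 1258163138), Pow(293, Rational(1, 2)))) ≈ -3.9856e-5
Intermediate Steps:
Function('M')(N) = Mul(-2, Pow(Add(N, Pow(Add(4, Pow(N, 2)), Rational(1, 2))), -1)) (Function('M')(N) = Mul(-2, Pow(Add(N, Pow(Add(Pow(N, 2), Pow(2, 2)), Rational(1, 2))), -1)) = Mul(-2, Pow(Add(N, Pow(Add(Pow(N, 2), 4), Rational(1, 2))), -1)) = Mul(-2, Pow(Add(N, Pow(Add(4, Pow(N, 2)), Rational(1, 2))), -1)))
Pow(Add(-25090, Function('M')(17)), -1) = Pow(Add(-25090, Mul(-2, Pow(Add(17, Pow(Add(4, Pow(17, 2)), Rational(1, 2))), -1))), -1) = Pow(Add(-25090, Mul(-2, Pow(Add(17, Pow(Add(4, 289), Rational(1, 2))), -1))), -1) = Pow(Add(-25090, Mul(-2, Pow(Add(17, Pow(293, Rational(1, 2))), -1))), -1)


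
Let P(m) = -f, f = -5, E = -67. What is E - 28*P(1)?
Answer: -207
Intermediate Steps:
P(m) = 5 (P(m) = -1*(-5) = 5)
E - 28*P(1) = -67 - 28*5 = -67 - 140 = -207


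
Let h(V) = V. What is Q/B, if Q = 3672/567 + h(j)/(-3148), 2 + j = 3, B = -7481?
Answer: -428107/494553948 ≈ -0.00086564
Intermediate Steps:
j = 1 (j = -2 + 3 = 1)
Q = 428107/66108 (Q = 3672/567 + 1/(-3148) = 3672*(1/567) + 1*(-1/3148) = 136/21 - 1/3148 = 428107/66108 ≈ 6.4759)
Q/B = (428107/66108)/(-7481) = (428107/66108)*(-1/7481) = -428107/494553948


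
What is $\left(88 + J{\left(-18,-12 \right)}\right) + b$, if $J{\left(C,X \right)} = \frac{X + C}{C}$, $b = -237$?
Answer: $- \frac{442}{3} \approx -147.33$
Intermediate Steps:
$J{\left(C,X \right)} = \frac{C + X}{C}$
$\left(88 + J{\left(-18,-12 \right)}\right) + b = \left(88 + \frac{-18 - 12}{-18}\right) - 237 = \left(88 - - \frac{5}{3}\right) - 237 = \left(88 + \frac{5}{3}\right) - 237 = \frac{269}{3} - 237 = - \frac{442}{3}$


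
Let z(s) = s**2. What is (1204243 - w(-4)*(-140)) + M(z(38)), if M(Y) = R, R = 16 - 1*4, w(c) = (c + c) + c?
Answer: 1202575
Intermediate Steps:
w(c) = 3*c (w(c) = 2*c + c = 3*c)
R = 12 (R = 16 - 4 = 12)
M(Y) = 12
(1204243 - w(-4)*(-140)) + M(z(38)) = (1204243 - 3*(-4)*(-140)) + 12 = (1204243 - 1*(-12)*(-140)) + 12 = (1204243 + 12*(-140)) + 12 = (1204243 - 1680) + 12 = 1202563 + 12 = 1202575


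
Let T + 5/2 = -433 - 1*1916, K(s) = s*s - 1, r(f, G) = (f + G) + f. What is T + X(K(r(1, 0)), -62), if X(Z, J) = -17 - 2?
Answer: -4741/2 ≈ -2370.5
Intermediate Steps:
r(f, G) = G + 2*f (r(f, G) = (G + f) + f = G + 2*f)
K(s) = -1 + s² (K(s) = s² - 1 = -1 + s²)
X(Z, J) = -19
T = -4703/2 (T = -5/2 + (-433 - 1*1916) = -5/2 + (-433 - 1916) = -5/2 - 2349 = -4703/2 ≈ -2351.5)
T + X(K(r(1, 0)), -62) = -4703/2 - 19 = -4741/2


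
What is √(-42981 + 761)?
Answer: 2*I*√10555 ≈ 205.48*I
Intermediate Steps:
√(-42981 + 761) = √(-42220) = 2*I*√10555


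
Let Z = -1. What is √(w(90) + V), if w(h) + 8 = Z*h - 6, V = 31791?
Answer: √31687 ≈ 178.01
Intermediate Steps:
w(h) = -14 - h (w(h) = -8 + (-h - 6) = -8 + (-6 - h) = -14 - h)
√(w(90) + V) = √((-14 - 1*90) + 31791) = √((-14 - 90) + 31791) = √(-104 + 31791) = √31687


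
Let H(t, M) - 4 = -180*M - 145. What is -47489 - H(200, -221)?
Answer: -87128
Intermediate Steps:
H(t, M) = -141 - 180*M (H(t, M) = 4 + (-180*M - 145) = 4 + (-145 - 180*M) = -141 - 180*M)
-47489 - H(200, -221) = -47489 - (-141 - 180*(-221)) = -47489 - (-141 + 39780) = -47489 - 1*39639 = -47489 - 39639 = -87128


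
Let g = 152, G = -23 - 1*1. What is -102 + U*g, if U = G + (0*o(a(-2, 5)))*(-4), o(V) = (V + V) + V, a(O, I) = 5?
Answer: -3750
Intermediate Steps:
o(V) = 3*V (o(V) = 2*V + V = 3*V)
G = -24 (G = -23 - 1 = -24)
U = -24 (U = -24 + (0*(3*5))*(-4) = -24 + (0*15)*(-4) = -24 + 0*(-4) = -24 + 0 = -24)
-102 + U*g = -102 - 24*152 = -102 - 3648 = -3750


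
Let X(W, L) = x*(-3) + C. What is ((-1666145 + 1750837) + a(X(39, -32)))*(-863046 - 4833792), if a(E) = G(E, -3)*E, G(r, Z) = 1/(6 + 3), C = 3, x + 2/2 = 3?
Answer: -482474704950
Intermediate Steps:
x = 2 (x = -1 + 3 = 2)
G(r, Z) = 1/9
X(W, L) = -3 (X(W, L) = 2*(-3) + 3 = -6 + 3 = -3)
a(E) = E/9
((-1666145 + 1750837) + a(X(39, -32)))*(-863046 - 4833792) = ((-1666145 + 1750837) + (1/9)*(-3))*(-863046 - 4833792) = (84692 - 1/3)*(-5696838) = (254075/3)*(-5696838) = -482474704950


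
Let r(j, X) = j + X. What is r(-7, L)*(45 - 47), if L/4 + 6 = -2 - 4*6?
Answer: 270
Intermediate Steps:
L = -128 (L = -24 + 4*(-2 - 4*6) = -24 + 4*(-2 - 24) = -24 + 4*(-26) = -24 - 104 = -128)
r(j, X) = X + j
r(-7, L)*(45 - 47) = (-128 - 7)*(45 - 47) = -135*(-2) = 270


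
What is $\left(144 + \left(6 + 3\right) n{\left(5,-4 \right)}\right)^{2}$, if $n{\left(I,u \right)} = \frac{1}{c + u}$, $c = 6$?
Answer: $\frac{88209}{4} \approx 22052.0$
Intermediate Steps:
$n{\left(I,u \right)} = \frac{1}{6 + u}$
$\left(144 + \left(6 + 3\right) n{\left(5,-4 \right)}\right)^{2} = \left(144 + \frac{6 + 3}{6 - 4}\right)^{2} = \left(144 + \frac{9}{2}\right)^{2} = \left(\frac{297}{2}\right)^{2} = \frac{88209}{4}$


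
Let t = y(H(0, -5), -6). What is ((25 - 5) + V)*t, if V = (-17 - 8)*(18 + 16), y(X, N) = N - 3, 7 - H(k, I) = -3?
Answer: 7470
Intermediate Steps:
H(k, I) = 10 (H(k, I) = 7 - 1*(-3) = 7 + 3 = 10)
y(X, N) = -3 + N
V = -850 (V = -25*34 = -850)
t = -9 (t = -3 - 6 = -9)
((25 - 5) + V)*t = ((25 - 5) - 850)*(-9) = (20 - 850)*(-9) = -830*(-9) = 7470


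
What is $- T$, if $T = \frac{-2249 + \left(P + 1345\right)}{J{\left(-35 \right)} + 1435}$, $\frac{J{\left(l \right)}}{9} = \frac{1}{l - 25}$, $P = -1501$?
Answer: $\frac{48100}{28697} \approx 1.6761$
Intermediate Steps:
$J{\left(l \right)} = \frac{9}{-25 + l}$ ($J{\left(l \right)} = \frac{9}{l - 25} = \frac{9}{-25 + l}$)
$T = - \frac{48100}{28697}$ ($T = \frac{-2249 + \left(-1501 + 1345\right)}{\frac{9}{-25 - 35} + 1435} = \frac{-2249 - 156}{\frac{9}{-60} + 1435} = - \frac{2405}{9 \left(- \frac{1}{60}\right) + 1435} = - \frac{2405}{- \frac{3}{20} + 1435} = - \frac{2405}{\frac{28697}{20}} = \left(-2405\right) \frac{20}{28697} = - \frac{48100}{28697} \approx -1.6761$)
$- T = \left(-1\right) \left(- \frac{48100}{28697}\right) = \frac{48100}{28697}$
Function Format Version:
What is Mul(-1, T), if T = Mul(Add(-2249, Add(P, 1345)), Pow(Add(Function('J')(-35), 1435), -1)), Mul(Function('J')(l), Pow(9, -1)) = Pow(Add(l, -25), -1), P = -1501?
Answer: Rational(48100, 28697) ≈ 1.6761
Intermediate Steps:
Function('J')(l) = Mul(9, Pow(Add(-25, l), -1)) (Function('J')(l) = Mul(9, Pow(Add(l, -25), -1)) = Mul(9, Pow(Add(-25, l), -1)))
T = Rational(-48100, 28697) (T = Mul(Add(-2249, Add(-1501, 1345)), Pow(Add(Mul(9, Pow(Add(-25, -35), -1)), 1435), -1)) = Mul(Add(-2249, -156), Pow(Add(Mul(9, Pow(-60, -1)), 1435), -1)) = Mul(-2405, Pow(Add(Mul(9, Rational(-1, 60)), 1435), -1)) = Mul(-2405, Pow(Add(Rational(-3, 20), 1435), -1)) = Mul(-2405, Pow(Rational(28697, 20), -1)) = Mul(-2405, Rational(20, 28697)) = Rational(-48100, 28697) ≈ -1.6761)
Mul(-1, T) = Mul(-1, Rational(-48100, 28697)) = Rational(48100, 28697)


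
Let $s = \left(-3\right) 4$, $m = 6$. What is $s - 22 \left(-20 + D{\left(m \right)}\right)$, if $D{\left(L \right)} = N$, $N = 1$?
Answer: $406$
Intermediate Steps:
$D{\left(L \right)} = 1$
$s = -12$
$s - 22 \left(-20 + D{\left(m \right)}\right) = -12 - 22 \left(-20 + 1\right) = -12 - -418 = -12 + 418 = 406$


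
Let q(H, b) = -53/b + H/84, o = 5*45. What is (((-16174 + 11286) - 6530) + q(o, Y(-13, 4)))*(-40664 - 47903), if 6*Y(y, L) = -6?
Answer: 28177148215/28 ≈ 1.0063e+9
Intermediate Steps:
Y(y, L) = -1 (Y(y, L) = (⅙)*(-6) = -1)
o = 225
q(H, b) = -53/b + H/84 (q(H, b) = -53/b + H*(1/84) = -53/b + H/84)
(((-16174 + 11286) - 6530) + q(o, Y(-13, 4)))*(-40664 - 47903) = (((-16174 + 11286) - 6530) + (-53/(-1) + (1/84)*225))*(-40664 - 47903) = ((-4888 - 6530) + (-53*(-1) + 75/28))*(-88567) = (-11418 + (53 + 75/28))*(-88567) = (-11418 + 1559/28)*(-88567) = -318145/28*(-88567) = 28177148215/28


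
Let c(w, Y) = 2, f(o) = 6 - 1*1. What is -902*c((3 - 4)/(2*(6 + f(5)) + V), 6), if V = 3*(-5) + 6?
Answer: -1804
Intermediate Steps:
f(o) = 5 (f(o) = 6 - 1 = 5)
V = -9 (V = -15 + 6 = -9)
-902*c((3 - 4)/(2*(6 + f(5)) + V), 6) = -902*2 = -1804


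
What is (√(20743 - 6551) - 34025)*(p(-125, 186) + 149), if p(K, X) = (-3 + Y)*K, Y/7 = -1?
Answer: -47600975 + 5596*√887 ≈ -4.7434e+7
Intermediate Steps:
Y = -7 (Y = 7*(-1) = -7)
p(K, X) = -10*K (p(K, X) = (-3 - 7)*K = -10*K)
(√(20743 - 6551) - 34025)*(p(-125, 186) + 149) = (√(20743 - 6551) - 34025)*(-10*(-125) + 149) = (√14192 - 34025)*(1250 + 149) = (4*√887 - 34025)*1399 = (-34025 + 4*√887)*1399 = -47600975 + 5596*√887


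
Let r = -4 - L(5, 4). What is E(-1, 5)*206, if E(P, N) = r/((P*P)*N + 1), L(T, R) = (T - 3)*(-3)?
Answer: 206/3 ≈ 68.667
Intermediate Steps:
L(T, R) = 9 - 3*T (L(T, R) = (-3 + T)*(-3) = 9 - 3*T)
r = 2 (r = -4 - (9 - 3*5) = -4 - (9 - 15) = -4 - 1*(-6) = -4 + 6 = 2)
E(P, N) = 2/(1 + N*P**2) (E(P, N) = 2/((P*P)*N + 1) = 2/(P**2*N + 1) = 2/(N*P**2 + 1) = 2/(1 + N*P**2))
E(-1, 5)*206 = (2/(1 + 5*(-1)**2))*206 = (2/(1 + 5*1))*206 = (2/(1 + 5))*206 = (2/6)*206 = (2*(1/6))*206 = (1/3)*206 = 206/3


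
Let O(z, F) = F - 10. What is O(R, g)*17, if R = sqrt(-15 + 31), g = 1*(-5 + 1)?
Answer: -238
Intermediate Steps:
g = -4 (g = 1*(-4) = -4)
R = 4 (R = sqrt(16) = 4)
O(z, F) = -10 + F
O(R, g)*17 = (-10 - 4)*17 = -14*17 = -238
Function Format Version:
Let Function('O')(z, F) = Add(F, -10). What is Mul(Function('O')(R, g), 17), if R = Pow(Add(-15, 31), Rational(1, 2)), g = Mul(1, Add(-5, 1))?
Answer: -238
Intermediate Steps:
g = -4 (g = Mul(1, -4) = -4)
R = 4 (R = Pow(16, Rational(1, 2)) = 4)
Function('O')(z, F) = Add(-10, F)
Mul(Function('O')(R, g), 17) = Mul(Add(-10, -4), 17) = Mul(-14, 17) = -238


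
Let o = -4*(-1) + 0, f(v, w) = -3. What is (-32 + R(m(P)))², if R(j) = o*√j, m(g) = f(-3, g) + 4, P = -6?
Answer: 784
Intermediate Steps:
o = 4 (o = 4 + 0 = 4)
m(g) = 1 (m(g) = -3 + 4 = 1)
R(j) = 4*√j
(-32 + R(m(P)))² = (-32 + 4*√1)² = (-32 + 4*1)² = (-32 + 4)² = (-28)² = 784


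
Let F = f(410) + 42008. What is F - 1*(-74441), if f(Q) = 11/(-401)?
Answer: 46696038/401 ≈ 1.1645e+5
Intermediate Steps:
f(Q) = -11/401 (f(Q) = 11*(-1/401) = -11/401)
F = 16845197/401 (F = -11/401 + 42008 = 16845197/401 ≈ 42008.)
F - 1*(-74441) = 16845197/401 - 1*(-74441) = 16845197/401 + 74441 = 46696038/401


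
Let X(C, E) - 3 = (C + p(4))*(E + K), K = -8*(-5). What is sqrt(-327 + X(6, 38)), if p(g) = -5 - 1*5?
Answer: 2*I*sqrt(159) ≈ 25.219*I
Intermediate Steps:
p(g) = -10 (p(g) = -5 - 5 = -10)
K = 40
X(C, E) = 3 + (-10 + C)*(40 + E) (X(C, E) = 3 + (C - 10)*(E + 40) = 3 + (-10 + C)*(40 + E))
sqrt(-327 + X(6, 38)) = sqrt(-327 + (-397 - 10*38 + 40*6 + 6*38)) = sqrt(-327 + (-397 - 380 + 240 + 228)) = sqrt(-327 - 309) = sqrt(-636) = 2*I*sqrt(159)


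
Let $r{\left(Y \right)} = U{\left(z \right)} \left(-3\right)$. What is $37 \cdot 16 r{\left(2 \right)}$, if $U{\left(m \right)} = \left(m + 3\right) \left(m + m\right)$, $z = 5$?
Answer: $-142080$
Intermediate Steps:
$U{\left(m \right)} = 2 m \left(3 + m\right)$ ($U{\left(m \right)} = \left(3 + m\right) 2 m = 2 m \left(3 + m\right)$)
$r{\left(Y \right)} = -240$ ($r{\left(Y \right)} = 2 \cdot 5 \left(3 + 5\right) \left(-3\right) = 2 \cdot 5 \cdot 8 \left(-3\right) = 80 \left(-3\right) = -240$)
$37 \cdot 16 r{\left(2 \right)} = 37 \cdot 16 \left(-240\right) = 592 \left(-240\right) = -142080$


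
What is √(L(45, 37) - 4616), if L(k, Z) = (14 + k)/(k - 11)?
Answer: I*√5334090/34 ≈ 67.928*I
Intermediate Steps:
L(k, Z) = (14 + k)/(-11 + k)
√(L(45, 37) - 4616) = √((14 + 45)/(-11 + 45) - 4616) = √(59/34 - 4616) = √(-156885/34) = I*√5334090/34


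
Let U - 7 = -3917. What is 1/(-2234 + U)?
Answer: -1/6144 ≈ -0.00016276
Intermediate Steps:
U = -3910 (U = 7 - 3917 = -3910)
1/(-2234 + U) = 1/(-2234 - 3910) = 1/(-6144) = -1/6144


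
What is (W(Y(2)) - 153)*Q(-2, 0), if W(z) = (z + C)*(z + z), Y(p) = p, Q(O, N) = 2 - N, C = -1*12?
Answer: -386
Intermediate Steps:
C = -12
W(z) = 2*z*(-12 + z) (W(z) = (z - 12)*(z + z) = (-12 + z)*(2*z) = 2*z*(-12 + z))
(W(Y(2)) - 153)*Q(-2, 0) = (2*2*(-12 + 2) - 153)*(2 - 1*0) = (2*2*(-10) - 153)*(2 + 0) = (-40 - 153)*2 = -193*2 = -386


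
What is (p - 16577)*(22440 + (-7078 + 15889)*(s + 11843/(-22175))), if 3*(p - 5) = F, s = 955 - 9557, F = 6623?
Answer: 24136378735363213/22175 ≈ 1.0885e+12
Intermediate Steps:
s = -8602
p = 6638/3 (p = 5 + (1/3)*6623 = 5 + 6623/3 = 6638/3 ≈ 2212.7)
(p - 16577)*(22440 + (-7078 + 15889)*(s + 11843/(-22175))) = (6638/3 - 16577)*(22440 + (-7078 + 15889)*(-8602 + 11843/(-22175))) = -43093*(22440 + 8811*(-8602 + 11843*(-1/22175)))/3 = -43093*(22440 + 8811*(-8602 - 11843/22175))/3 = -43093*(22440 + 8811*(-190761193/22175))/3 = -43093*(22440 - 1680796871523/22175)/3 = -43093/3*(-1680299264523/22175) = 24136378735363213/22175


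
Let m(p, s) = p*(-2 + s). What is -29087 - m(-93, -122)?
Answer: -40619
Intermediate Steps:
-29087 - m(-93, -122) = -29087 - (-93)*(-2 - 122) = -29087 - (-93)*(-124) = -29087 - 1*11532 = -29087 - 11532 = -40619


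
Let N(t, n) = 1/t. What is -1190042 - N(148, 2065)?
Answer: -176126217/148 ≈ -1.1900e+6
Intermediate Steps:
-1190042 - N(148, 2065) = -1190042 - 1/148 = -176126217/148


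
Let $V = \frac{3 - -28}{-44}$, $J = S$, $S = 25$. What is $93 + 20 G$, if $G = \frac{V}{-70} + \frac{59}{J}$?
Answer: $\frac{108109}{770} \approx 140.4$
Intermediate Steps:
$J = 25$
$V = - \frac{31}{44}$ ($V = \left(3 + 28\right) \left(- \frac{1}{44}\right) = 31 \left(- \frac{1}{44}\right) = - \frac{31}{44} \approx -0.70455$)
$G = \frac{36499}{15400}$ ($G = - \frac{31}{44 \left(-70\right)} + \frac{59}{25} = \left(- \frac{31}{44}\right) \left(- \frac{1}{70}\right) + 59 \cdot \frac{1}{25} = \frac{31}{3080} + \frac{59}{25} = \frac{36499}{15400} \approx 2.3701$)
$93 + 20 G = 93 + 20 \cdot \frac{36499}{15400} = 93 + \frac{36499}{770} = \frac{108109}{770}$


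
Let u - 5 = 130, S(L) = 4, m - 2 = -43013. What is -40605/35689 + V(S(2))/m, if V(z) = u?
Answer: -64862210/56852577 ≈ -1.1409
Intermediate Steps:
m = -43011 (m = 2 - 43013 = -43011)
u = 135 (u = 5 + 130 = 135)
V(z) = 135
-40605/35689 + V(S(2))/m = -40605/35689 + 135/(-43011) = -40605*1/35689 + 135*(-1/43011) = -40605/35689 - 5/1593 = -64862210/56852577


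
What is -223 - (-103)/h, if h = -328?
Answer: -73247/328 ≈ -223.31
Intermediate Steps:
-223 - (-103)/h = -223 - (-103)/(-328) = -223 - (-103)*(-1)/328 = -223 - 1*103/328 = -223 - 103/328 = -73247/328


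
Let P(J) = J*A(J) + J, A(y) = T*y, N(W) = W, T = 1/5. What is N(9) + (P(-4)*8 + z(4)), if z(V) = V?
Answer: 33/5 ≈ 6.6000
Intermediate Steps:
T = 1/5 ≈ 0.20000
A(y) = y/5
P(J) = J + J**2/5 (P(J) = J*(J/5) + J = J**2/5 + J = J + J**2/5)
N(9) + (P(-4)*8 + z(4)) = 9 + (((1/5)*(-4)*(5 - 4))*8 + 4) = 9 + (((1/5)*(-4)*1)*8 + 4) = 9 + (-4/5*8 + 4) = 9 + (-32/5 + 4) = 9 - 12/5 = 33/5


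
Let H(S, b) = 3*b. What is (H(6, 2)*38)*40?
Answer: 9120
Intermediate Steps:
(H(6, 2)*38)*40 = ((3*2)*38)*40 = (6*38)*40 = 228*40 = 9120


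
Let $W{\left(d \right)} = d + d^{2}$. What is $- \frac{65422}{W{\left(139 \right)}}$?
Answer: $- \frac{4673}{1390} \approx -3.3619$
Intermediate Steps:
$- \frac{65422}{W{\left(139 \right)}} = - \frac{65422}{139 \left(1 + 139\right)} = - \frac{65422}{139 \cdot 140} = - \frac{65422}{19460} = \left(-65422\right) \frac{1}{19460} = - \frac{4673}{1390}$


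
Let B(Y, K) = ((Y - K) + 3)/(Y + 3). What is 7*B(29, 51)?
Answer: -133/32 ≈ -4.1563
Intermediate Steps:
B(Y, K) = (3 + Y - K)/(3 + Y)
7*B(29, 51) = 7*((3 + 29 - 1*51)/(3 + 29)) = 7*((3 + 29 - 51)/32) = 7*((1/32)*(-19)) = 7*(-19/32) = -133/32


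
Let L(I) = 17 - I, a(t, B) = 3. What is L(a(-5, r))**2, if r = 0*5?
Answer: 196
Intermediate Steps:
r = 0
L(a(-5, r))**2 = (17 - 1*3)**2 = (17 - 3)**2 = 14**2 = 196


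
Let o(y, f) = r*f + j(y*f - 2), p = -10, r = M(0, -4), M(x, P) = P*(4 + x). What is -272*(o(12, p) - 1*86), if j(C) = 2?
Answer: -20672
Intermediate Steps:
r = -16 (r = -4*(4 + 0) = -4*4 = -16)
o(y, f) = 2 - 16*f (o(y, f) = -16*f + 2 = 2 - 16*f)
-272*(o(12, p) - 1*86) = -272*((2 - 16*(-10)) - 1*86) = -272*((2 + 160) - 86) = -272*(162 - 86) = -272*76 = -20672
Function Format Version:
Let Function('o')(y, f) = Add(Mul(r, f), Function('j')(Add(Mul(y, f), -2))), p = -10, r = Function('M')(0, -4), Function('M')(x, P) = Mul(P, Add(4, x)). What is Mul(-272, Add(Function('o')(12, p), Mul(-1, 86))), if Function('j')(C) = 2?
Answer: -20672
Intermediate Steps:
r = -16 (r = Mul(-4, Add(4, 0)) = Mul(-4, 4) = -16)
Function('o')(y, f) = Add(2, Mul(-16, f)) (Function('o')(y, f) = Add(Mul(-16, f), 2) = Add(2, Mul(-16, f)))
Mul(-272, Add(Function('o')(12, p), Mul(-1, 86))) = Mul(-272, Add(Add(2, Mul(-16, -10)), Mul(-1, 86))) = Mul(-272, Add(Add(2, 160), -86)) = Mul(-272, Add(162, -86)) = Mul(-272, 76) = -20672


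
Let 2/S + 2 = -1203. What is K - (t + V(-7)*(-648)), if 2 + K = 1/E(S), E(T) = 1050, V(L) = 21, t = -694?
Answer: 15015001/1050 ≈ 14300.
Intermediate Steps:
S = -2/1205 (S = 2/(-2 - 1203) = 2/(-1205) = 2*(-1/1205) = -2/1205 ≈ -0.0016598)
K = -2099/1050 (K = -2 + 1/1050 = -2099/1050 ≈ -1.9990)
K - (t + V(-7)*(-648)) = -2099/1050 - (-694 + 21*(-648)) = -2099/1050 - (-694 - 13608) = -2099/1050 - 1*(-14302) = -2099/1050 + 14302 = 15015001/1050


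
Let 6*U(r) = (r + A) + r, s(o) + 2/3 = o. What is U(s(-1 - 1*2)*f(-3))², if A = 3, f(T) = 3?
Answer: 361/36 ≈ 10.028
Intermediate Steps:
s(o) = -⅔ + o
U(r) = ½ + r/3 (U(r) = ((r + 3) + r)/6 = ((3 + r) + r)/6 = (3 + 2*r)/6 = ½ + r/3)
U(s(-1 - 1*2)*f(-3))² = (½ + ((-⅔ + (-1 - 1*2))*3)/3)² = (½ + ((-⅔ + (-1 - 2))*3)/3)² = (½ + ((-⅔ - 3)*3)/3)² = (½ + (-11/3*3)/3)² = (½ + (⅓)*(-11))² = (½ - 11/3)² = (-19/6)² = 361/36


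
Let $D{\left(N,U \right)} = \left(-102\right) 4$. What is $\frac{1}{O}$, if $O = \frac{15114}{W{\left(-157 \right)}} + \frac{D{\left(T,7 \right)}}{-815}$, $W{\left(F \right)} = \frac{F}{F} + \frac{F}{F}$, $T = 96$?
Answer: $\frac{815}{6159363} \approx 0.00013232$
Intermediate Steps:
$W{\left(F \right)} = 2$ ($W{\left(F \right)} = 1 + 1 = 2$)
$D{\left(N,U \right)} = -408$
$O = \frac{6159363}{815}$ ($O = \frac{15114}{2} - \frac{408}{-815} = 15114 \cdot \frac{1}{2} - - \frac{408}{815} = 7557 + \frac{408}{815} = \frac{6159363}{815} \approx 7557.5$)
$\frac{1}{O} = \frac{1}{\frac{6159363}{815}} = \frac{815}{6159363}$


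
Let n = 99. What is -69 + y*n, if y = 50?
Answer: 4881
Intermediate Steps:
-69 + y*n = -69 + 50*99 = -69 + 4950 = 4881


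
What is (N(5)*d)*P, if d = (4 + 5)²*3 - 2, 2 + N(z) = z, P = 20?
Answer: 14460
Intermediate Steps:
N(z) = -2 + z
d = 241 (d = 9²*3 - 2 = 81*3 - 2 = 243 - 2 = 241)
(N(5)*d)*P = ((-2 + 5)*241)*20 = (3*241)*20 = 723*20 = 14460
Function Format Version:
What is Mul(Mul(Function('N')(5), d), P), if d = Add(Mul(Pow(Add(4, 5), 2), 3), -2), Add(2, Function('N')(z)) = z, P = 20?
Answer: 14460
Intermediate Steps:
Function('N')(z) = Add(-2, z)
d = 241 (d = Add(Mul(Pow(9, 2), 3), -2) = Add(Mul(81, 3), -2) = Add(243, -2) = 241)
Mul(Mul(Function('N')(5), d), P) = Mul(Mul(Add(-2, 5), 241), 20) = Mul(Mul(3, 241), 20) = Mul(723, 20) = 14460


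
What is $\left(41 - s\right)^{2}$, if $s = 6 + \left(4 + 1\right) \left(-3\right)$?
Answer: $2500$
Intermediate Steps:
$s = -9$ ($s = 6 + 5 \left(-3\right) = 6 - 15 = -9$)
$\left(41 - s\right)^{2} = \left(41 - -9\right)^{2} = \left(41 + 9\right)^{2} = 50^{2} = 2500$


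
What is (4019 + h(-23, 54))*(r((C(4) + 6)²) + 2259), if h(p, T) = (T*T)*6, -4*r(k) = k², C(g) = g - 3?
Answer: 142752025/4 ≈ 3.5688e+7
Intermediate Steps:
C(g) = -3 + g
r(k) = -k²/4
h(p, T) = 6*T² (h(p, T) = T²*6 = 6*T²)
(4019 + h(-23, 54))*(r((C(4) + 6)²) + 2259) = (4019 + 6*54²)*(-((-3 + 4) + 6)⁴/4 + 2259) = (4019 + 6*2916)*(-(1 + 6)⁴/4 + 2259) = (4019 + 17496)*(-(7²)²/4 + 2259) = 21515*(-¼*49² + 2259) = 21515*(-¼*2401 + 2259) = 21515*(-2401/4 + 2259) = 21515*(6635/4) = 142752025/4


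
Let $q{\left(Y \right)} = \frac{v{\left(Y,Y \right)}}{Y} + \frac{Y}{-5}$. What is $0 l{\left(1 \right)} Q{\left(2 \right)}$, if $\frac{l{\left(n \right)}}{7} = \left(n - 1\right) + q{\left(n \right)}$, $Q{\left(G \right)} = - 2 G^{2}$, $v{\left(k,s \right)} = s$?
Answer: $0$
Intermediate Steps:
$q{\left(Y \right)} = 1 - \frac{Y}{5}$ ($q{\left(Y \right)} = \frac{Y}{Y} + \frac{Y}{-5} = 1 + Y \left(- \frac{1}{5}\right) = 1 - \frac{Y}{5}$)
$l{\left(n \right)} = \frac{28 n}{5}$ ($l{\left(n \right)} = 7 \left(\left(n - 1\right) - \left(-1 + \frac{n}{5}\right)\right) = 7 \left(\left(-1 + n\right) - \left(-1 + \frac{n}{5}\right)\right) = 7 \frac{4 n}{5} = \frac{28 n}{5}$)
$0 l{\left(1 \right)} Q{\left(2 \right)} = 0 \cdot \frac{28}{5} \cdot 1 \left(- 2 \cdot 2^{2}\right) = 0 \cdot \frac{28}{5} \left(\left(-2\right) 4\right) = 0 \left(-8\right) = 0$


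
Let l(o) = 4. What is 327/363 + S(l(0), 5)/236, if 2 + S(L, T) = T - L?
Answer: 25603/28556 ≈ 0.89659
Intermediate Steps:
S(L, T) = -2 + T - L (S(L, T) = -2 + (T - L) = -2 + T - L)
327/363 + S(l(0), 5)/236 = 327/363 + (-2 + 5 - 1*4)/236 = 327*(1/363) + (-2 + 5 - 4)*(1/236) = 109/121 - 1*1/236 = 109/121 - 1/236 = 25603/28556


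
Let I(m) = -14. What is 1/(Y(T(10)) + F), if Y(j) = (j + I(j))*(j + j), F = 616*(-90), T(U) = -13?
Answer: -1/54738 ≈ -1.8269e-5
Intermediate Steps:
F = -55440
Y(j) = 2*j*(-14 + j) (Y(j) = (j - 14)*(j + j) = (-14 + j)*(2*j) = 2*j*(-14 + j))
1/(Y(T(10)) + F) = 1/(2*(-13)*(-14 - 13) - 55440) = 1/(2*(-13)*(-27) - 55440) = 1/(702 - 55440) = 1/(-54738) = -1/54738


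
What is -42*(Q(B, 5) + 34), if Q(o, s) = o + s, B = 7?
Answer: -1932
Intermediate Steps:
-42*(Q(B, 5) + 34) = -42*((7 + 5) + 34) = -42*(12 + 34) = -42*46 = -1932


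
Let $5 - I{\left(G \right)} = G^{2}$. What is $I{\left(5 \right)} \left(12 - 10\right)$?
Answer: $-40$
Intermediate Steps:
$I{\left(G \right)} = 5 - G^{2}$
$I{\left(5 \right)} \left(12 - 10\right) = \left(5 - 5^{2}\right) \left(12 - 10\right) = \left(5 - 25\right) \left(12 - 10\right) = \left(5 - 25\right) 2 = \left(-20\right) 2 = -40$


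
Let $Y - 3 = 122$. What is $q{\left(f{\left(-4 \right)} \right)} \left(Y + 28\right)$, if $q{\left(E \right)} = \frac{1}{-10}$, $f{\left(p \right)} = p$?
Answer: $- \frac{153}{10} \approx -15.3$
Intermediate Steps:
$Y = 125$ ($Y = 3 + 122 = 125$)
$q{\left(E \right)} = - \frac{1}{10}$
$q{\left(f{\left(-4 \right)} \right)} \left(Y + 28\right) = - \frac{125 + 28}{10} = \left(- \frac{1}{10}\right) 153 = - \frac{153}{10}$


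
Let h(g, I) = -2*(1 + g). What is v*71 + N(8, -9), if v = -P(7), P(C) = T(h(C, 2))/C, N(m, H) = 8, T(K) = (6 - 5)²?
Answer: -15/7 ≈ -2.1429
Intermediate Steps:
h(g, I) = -2 - 2*g
T(K) = 1 (T(K) = 1² = 1)
P(C) = 1/C
v = -⅐ (v = -1/7 = -1*⅐ = -⅐ ≈ -0.14286)
v*71 + N(8, -9) = -⅐*71 + 8 = -71/7 + 8 = -15/7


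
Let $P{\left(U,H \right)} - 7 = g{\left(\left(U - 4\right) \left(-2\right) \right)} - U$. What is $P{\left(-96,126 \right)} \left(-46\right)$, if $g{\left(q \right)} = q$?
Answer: $-13938$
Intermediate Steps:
$P{\left(U,H \right)} = 15 - 3 U$ ($P{\left(U,H \right)} = 7 - \left(U - \left(U - 4\right) \left(-2\right)\right) = 7 - \left(U - \left(-4 + U\right) \left(-2\right)\right) = 7 - \left(-8 + 3 U\right) = 15 - 3 U$)
$P{\left(-96,126 \right)} \left(-46\right) = \left(15 - -288\right) \left(-46\right) = \left(15 + 288\right) \left(-46\right) = 303 \left(-46\right) = -13938$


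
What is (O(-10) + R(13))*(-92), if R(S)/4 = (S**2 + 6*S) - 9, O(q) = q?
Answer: -86664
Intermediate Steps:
R(S) = -36 + 4*S**2 + 24*S (R(S) = 4*((S**2 + 6*S) - 9) = 4*(-9 + S**2 + 6*S) = -36 + 4*S**2 + 24*S)
(O(-10) + R(13))*(-92) = (-10 + (-36 + 4*13**2 + 24*13))*(-92) = (-10 + (-36 + 4*169 + 312))*(-92) = (-10 + (-36 + 676 + 312))*(-92) = (-10 + 952)*(-92) = 942*(-92) = -86664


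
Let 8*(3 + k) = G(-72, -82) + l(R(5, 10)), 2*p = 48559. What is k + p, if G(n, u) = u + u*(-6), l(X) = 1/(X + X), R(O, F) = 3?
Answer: 1167733/48 ≈ 24328.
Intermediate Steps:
l(X) = 1/(2*X)
G(n, u) = -5*u (G(n, u) = u - 6*u = -5*u)
p = 48559/2 (p = (1/2)*48559 = 48559/2 ≈ 24280.)
k = 2317/48 (k = -3 + (-5*(-82) + (1/2)/3)/8 = -3 + (410 + (1/2)*(1/3))/8 = -3 + (410 + 1/6)/8 = -3 + (1/8)*(2461/6) = -3 + 2461/48 = 2317/48 ≈ 48.271)
k + p = 2317/48 + 48559/2 = 1167733/48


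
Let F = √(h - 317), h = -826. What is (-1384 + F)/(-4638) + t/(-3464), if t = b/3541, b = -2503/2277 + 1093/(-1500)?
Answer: 3221231235416251/10794843214452000 - I*√127/1546 ≈ 0.2984 - 0.0072894*I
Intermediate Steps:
F = 3*I*√127 (F = √(-826 - 317) = √(-1143) = 3*I*√127 ≈ 33.808*I)
b = -2081087/1138500 (b = -2503*1/2277 + 1093*(-1/1500) = -2503/2277 - 1093/1500 = -2081087/1138500 ≈ -1.8279)
t = -2081087/4031428500 (t = -2081087/1138500/3541 = -2081087/1138500*1/3541 = -2081087/4031428500 ≈ -0.00051622)
(-1384 + F)/(-4638) + t/(-3464) = (-1384 + 3*I*√127)/(-4638) - 2081087/4031428500/(-3464) = (-1384 + 3*I*√127)*(-1/4638) - 2081087/4031428500*(-1/3464) = (692/2319 - I*√127/1546) + 2081087/13964868324000 = 3221231235416251/10794843214452000 - I*√127/1546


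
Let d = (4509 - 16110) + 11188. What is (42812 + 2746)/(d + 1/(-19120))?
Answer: -290356320/2632187 ≈ -110.31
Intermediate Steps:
d = -413 (d = -11601 + 11188 = -413)
(42812 + 2746)/(d + 1/(-19120)) = (42812 + 2746)/(-413 + 1/(-19120)) = 45558/(-413 - 1/19120) = 45558/(-7896561/19120) = 45558*(-19120/7896561) = -290356320/2632187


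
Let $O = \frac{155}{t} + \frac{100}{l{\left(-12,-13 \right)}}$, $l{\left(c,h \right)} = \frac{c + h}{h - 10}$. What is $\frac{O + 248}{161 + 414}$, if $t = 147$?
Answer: $\frac{10027}{16905} \approx 0.59314$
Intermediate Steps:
$l{\left(c,h \right)} = \frac{c + h}{-10 + h}$
$O = \frac{13679}{147}$ ($O = \frac{155}{147} + \frac{100}{\frac{1}{-10 - 13} \left(-12 - 13\right)} = 155 \cdot \frac{1}{147} + \frac{100}{\frac{1}{-23} \left(-25\right)} = \frac{155}{147} + \frac{100}{\left(- \frac{1}{23}\right) \left(-25\right)} = \frac{155}{147} + \frac{100}{\frac{25}{23}} = \frac{155}{147} + 100 \cdot \frac{23}{25} = \frac{155}{147} + 92 = \frac{13679}{147} \approx 93.054$)
$\frac{O + 248}{161 + 414} = \frac{\frac{13679}{147} + 248}{161 + 414} = \frac{50135}{147 \cdot 575} = \frac{50135}{147} \cdot \frac{1}{575} = \frac{10027}{16905}$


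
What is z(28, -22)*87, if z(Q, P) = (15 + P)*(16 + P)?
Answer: 3654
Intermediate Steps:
z(28, -22)*87 = (240 + (-22)**2 + 31*(-22))*87 = (240 + 484 - 682)*87 = 42*87 = 3654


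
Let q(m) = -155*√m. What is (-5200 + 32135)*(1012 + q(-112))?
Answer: 27258220 - 16699700*I*√7 ≈ 2.7258e+7 - 4.4183e+7*I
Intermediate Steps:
(-5200 + 32135)*(1012 + q(-112)) = (-5200 + 32135)*(1012 - 620*I*√7) = 26935*(1012 - 620*I*√7) = 27258220 - 16699700*I*√7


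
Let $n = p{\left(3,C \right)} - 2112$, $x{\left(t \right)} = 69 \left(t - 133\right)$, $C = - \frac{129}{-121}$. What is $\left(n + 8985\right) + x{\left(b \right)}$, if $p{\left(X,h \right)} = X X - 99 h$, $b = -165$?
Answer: $- \frac{151641}{11} \approx -13786.0$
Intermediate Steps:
$C = \frac{129}{121}$ ($C = \left(-129\right) \left(- \frac{1}{121}\right) = \frac{129}{121} \approx 1.0661$)
$p{\left(X,h \right)} = X^{2} - 99 h$
$x{\left(t \right)} = -9177 + 69 t$ ($x{\left(t \right)} = 69 \left(-133 + t\right) = -9177 + 69 t$)
$n = - \frac{24294}{11}$ ($n = \left(3^{2} - \frac{1161}{11}\right) - 2112 = \left(9 - \frac{1161}{11}\right) - 2112 = - \frac{1062}{11} - 2112 = - \frac{24294}{11} \approx -2208.5$)
$\left(n + 8985\right) + x{\left(b \right)} = \left(- \frac{24294}{11} + 8985\right) + \left(-9177 + 69 \left(-165\right)\right) = \frac{74541}{11} - 20562 = - \frac{151641}{11}$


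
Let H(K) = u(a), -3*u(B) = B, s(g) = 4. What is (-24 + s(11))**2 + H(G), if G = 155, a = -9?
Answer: 403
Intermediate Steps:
u(B) = -B/3
H(K) = 3 (H(K) = -1/3*(-9) = 3)
(-24 + s(11))**2 + H(G) = (-24 + 4)**2 + 3 = (-20)**2 + 3 = 400 + 3 = 403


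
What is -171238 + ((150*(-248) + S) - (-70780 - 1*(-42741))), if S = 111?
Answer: -180288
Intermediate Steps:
-171238 + ((150*(-248) + S) - (-70780 - 1*(-42741))) = -171238 + ((150*(-248) + 111) - (-70780 - 1*(-42741))) = -171238 + ((-37200 + 111) - (-70780 + 42741)) = -171238 + (-37089 - 1*(-28039)) = -171238 + (-37089 + 28039) = -171238 - 9050 = -180288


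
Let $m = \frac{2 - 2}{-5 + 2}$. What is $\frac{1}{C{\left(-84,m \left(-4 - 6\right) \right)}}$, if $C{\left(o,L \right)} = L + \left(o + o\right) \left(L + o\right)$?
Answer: $\frac{1}{14112} \approx 7.0862 \cdot 10^{-5}$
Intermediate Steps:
$m = 0$ ($m = \frac{0}{-3} = 0 \left(- \frac{1}{3}\right) = 0$)
$C{\left(o,L \right)} = L + 2 o \left(L + o\right)$
$\frac{1}{C{\left(-84,m \left(-4 - 6\right) \right)}} = \frac{1}{0 \left(-4 - 6\right) + 2 \left(-84\right)^{2} + 2 \cdot 0 \left(-4 - 6\right) \left(-84\right)} = \frac{1}{0 \left(-4 - 6\right) + 2 \cdot 7056 + 2 \cdot 0 \left(-4 - 6\right) \left(-84\right)} = \frac{1}{0 \left(-10\right) + 14112 + 2 \cdot 0 \left(-10\right) \left(-84\right)} = \frac{1}{0 + 14112 + 2 \cdot 0 \left(-84\right)} = \frac{1}{0 + 14112 + 0} = \frac{1}{14112}$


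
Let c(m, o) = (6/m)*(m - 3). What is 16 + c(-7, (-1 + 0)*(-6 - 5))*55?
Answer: 3412/7 ≈ 487.43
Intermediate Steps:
c(m, o) = 6*(-3 + m)/m (c(m, o) = (6/m)*(-3 + m) = 6*(-3 + m)/m)
16 + c(-7, (-1 + 0)*(-6 - 5))*55 = 16 + (6 - 18/(-7))*55 = 16 + (6 - 18*(-⅐))*55 = 16 + (6 + 18/7)*55 = 16 + (60/7)*55 = 16 + 3300/7 = 3412/7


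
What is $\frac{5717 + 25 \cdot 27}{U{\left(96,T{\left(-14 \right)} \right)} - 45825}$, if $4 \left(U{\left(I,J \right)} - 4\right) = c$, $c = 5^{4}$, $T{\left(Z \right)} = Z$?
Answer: $- \frac{25568}{182659} \approx -0.13998$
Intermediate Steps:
$c = 625$
$U{\left(I,J \right)} = \frac{641}{4}$ ($U{\left(I,J \right)} = 4 + \frac{1}{4} \cdot 625 = 4 + \frac{625}{4} = \frac{641}{4}$)
$\frac{5717 + 25 \cdot 27}{U{\left(96,T{\left(-14 \right)} \right)} - 45825} = \frac{5717 + 25 \cdot 27}{\frac{641}{4} - 45825} = \frac{5717 + 675}{- \frac{182659}{4}} = 6392 \left(- \frac{4}{182659}\right) = - \frac{25568}{182659}$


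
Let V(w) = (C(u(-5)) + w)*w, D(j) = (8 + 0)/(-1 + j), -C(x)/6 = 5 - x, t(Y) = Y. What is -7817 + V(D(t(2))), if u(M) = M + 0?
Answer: -8233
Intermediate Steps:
u(M) = M
C(x) = -30 + 6*x (C(x) = -6*(5 - x) = -30 + 6*x)
D(j) = 8/(-1 + j)
V(w) = w*(-60 + w) (V(w) = ((-30 + 6*(-5)) + w)*w = ((-30 - 30) + w)*w = (-60 + w)*w = w*(-60 + w))
-7817 + V(D(t(2))) = -7817 + (8/(-1 + 2))*(-60 + 8/(-1 + 2)) = -7817 + (8/1)*(-60 + 8/1) = -7817 + (8*1)*(-60 + 8*1) = -7817 + 8*(-60 + 8) = -7817 + 8*(-52) = -7817 - 416 = -8233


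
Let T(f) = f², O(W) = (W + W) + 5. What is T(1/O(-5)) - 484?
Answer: -12099/25 ≈ -483.96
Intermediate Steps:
O(W) = 5 + 2*W (O(W) = 2*W + 5 = 5 + 2*W)
T(1/O(-5)) - 484 = (1/(5 + 2*(-5)))² - 484 = (1/(5 - 10))² - 484 = (1/(-5))² - 484 = (-⅕)² - 484 = 1/25 - 484 = -12099/25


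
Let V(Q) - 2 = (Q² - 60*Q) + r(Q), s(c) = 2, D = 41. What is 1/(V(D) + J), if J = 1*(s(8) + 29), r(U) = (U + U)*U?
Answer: 1/2616 ≈ 0.00038226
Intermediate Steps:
r(U) = 2*U² (r(U) = (2*U)*U = 2*U²)
V(Q) = 2 - 60*Q + 3*Q² (V(Q) = 2 + ((Q² - 60*Q) + 2*Q²) = 2 + (-60*Q + 3*Q²) = 2 - 60*Q + 3*Q²)
J = 31 (J = 1*(2 + 29) = 1*31 = 31)
1/(V(D) + J) = 1/((2 - 60*41 + 3*41²) + 31) = 1/((2 - 2460 + 3*1681) + 31) = 1/((2 - 2460 + 5043) + 31) = 1/(2585 + 31) = 1/2616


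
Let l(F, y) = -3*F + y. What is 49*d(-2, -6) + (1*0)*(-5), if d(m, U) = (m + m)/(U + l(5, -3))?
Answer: 49/6 ≈ 8.1667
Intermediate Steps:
l(F, y) = y - 3*F
d(m, U) = 2*m/(-18 + U) (d(m, U) = (m + m)/(U + (-3 - 3*5)) = (2*m)/(U + (-3 - 15)) = (2*m)/(U - 18) = (2*m)/(-18 + U) = 2*m/(-18 + U))
49*d(-2, -6) + (1*0)*(-5) = 49*(2*(-2)/(-18 - 6)) + (1*0)*(-5) = 49*(2*(-2)/(-24)) + 0*(-5) = 49*(2*(-2)*(-1/24)) + 0 = 49*(⅙) + 0 = 49/6 + 0 = 49/6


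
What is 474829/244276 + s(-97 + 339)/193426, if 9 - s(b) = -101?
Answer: 45935572257/23624664788 ≈ 1.9444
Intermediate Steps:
s(b) = 110 (s(b) = 9 - 1*(-101) = 9 + 101 = 110)
474829/244276 + s(-97 + 339)/193426 = 474829/244276 + 110/193426 = 474829*(1/244276) + 110*(1/193426) = 474829/244276 + 55/96713 = 45935572257/23624664788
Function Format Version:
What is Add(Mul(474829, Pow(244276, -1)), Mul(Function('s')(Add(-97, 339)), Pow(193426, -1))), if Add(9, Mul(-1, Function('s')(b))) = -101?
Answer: Rational(45935572257, 23624664788) ≈ 1.9444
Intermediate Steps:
Function('s')(b) = 110 (Function('s')(b) = Add(9, Mul(-1, -101)) = Add(9, 101) = 110)
Add(Mul(474829, Pow(244276, -1)), Mul(Function('s')(Add(-97, 339)), Pow(193426, -1))) = Add(Mul(474829, Pow(244276, -1)), Mul(110, Pow(193426, -1))) = Add(Mul(474829, Rational(1, 244276)), Mul(110, Rational(1, 193426))) = Add(Rational(474829, 244276), Rational(55, 96713)) = Rational(45935572257, 23624664788)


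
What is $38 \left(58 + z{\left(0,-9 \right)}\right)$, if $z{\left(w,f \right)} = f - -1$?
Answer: $1900$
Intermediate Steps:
$z{\left(w,f \right)} = 1 + f$ ($z{\left(w,f \right)} = f + 1 = 1 + f$)
$38 \left(58 + z{\left(0,-9 \right)}\right) = 38 \left(58 + \left(1 - 9\right)\right) = 38 \left(58 - 8\right) = 38 \cdot 50 = 1900$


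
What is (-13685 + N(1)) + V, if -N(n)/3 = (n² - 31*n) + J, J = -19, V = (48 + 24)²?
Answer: -8354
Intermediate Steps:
V = 5184 (V = 72² = 5184)
N(n) = 57 - 3*n² + 93*n (N(n) = -3*((n² - 31*n) - 19) = -3*(-19 + n² - 31*n) = 57 - 3*n² + 93*n)
(-13685 + N(1)) + V = (-13685 + (57 - 3*1² + 93*1)) + 5184 = (-13685 + (57 - 3*1 + 93)) + 5184 = (-13685 + (57 - 3 + 93)) + 5184 = (-13685 + 147) + 5184 = -13538 + 5184 = -8354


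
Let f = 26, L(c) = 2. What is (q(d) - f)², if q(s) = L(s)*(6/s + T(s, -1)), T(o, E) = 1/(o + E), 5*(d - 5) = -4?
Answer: 1590121/3136 ≈ 507.05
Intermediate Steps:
d = 21/5 (d = 5 + (⅕)*(-4) = 5 - ⅘ = 21/5 ≈ 4.2000)
T(o, E) = 1/(E + o)
q(s) = 2/(-1 + s) + 12/s (q(s) = 2*(6/s + 1/(-1 + s)) = 2*(1/(-1 + s) + 6/s) = 2/(-1 + s) + 12/s)
(q(d) - f)² = (2*(-6 + 7*(21/5))/((21/5)*(-1 + 21/5)) - 1*26)² = (2*(5/21)*(-6 + 147/5)/(16/5) - 26)² = (2*(5/21)*(5/16)*(117/5) - 26)² = (195/56 - 26)² = (-1261/56)² = 1590121/3136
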